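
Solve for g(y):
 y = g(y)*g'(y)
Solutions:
 g(y) = -sqrt(C1 + y^2)
 g(y) = sqrt(C1 + y^2)


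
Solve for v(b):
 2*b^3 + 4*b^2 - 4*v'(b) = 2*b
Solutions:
 v(b) = C1 + b^4/8 + b^3/3 - b^2/4


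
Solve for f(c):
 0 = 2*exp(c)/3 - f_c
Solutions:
 f(c) = C1 + 2*exp(c)/3


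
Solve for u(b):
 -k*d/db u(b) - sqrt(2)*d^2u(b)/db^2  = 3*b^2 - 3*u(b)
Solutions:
 u(b) = C1*exp(sqrt(2)*b*(-k + sqrt(k^2 + 12*sqrt(2)))/4) + C2*exp(-sqrt(2)*b*(k + sqrt(k^2 + 12*sqrt(2)))/4) + b^2 + 2*b*k/3 + 2*k^2/9 + 2*sqrt(2)/3


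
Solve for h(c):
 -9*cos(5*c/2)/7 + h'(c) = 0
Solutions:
 h(c) = C1 + 18*sin(5*c/2)/35


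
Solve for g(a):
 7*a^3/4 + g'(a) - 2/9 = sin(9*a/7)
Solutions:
 g(a) = C1 - 7*a^4/16 + 2*a/9 - 7*cos(9*a/7)/9


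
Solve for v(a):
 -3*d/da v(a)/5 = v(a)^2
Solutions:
 v(a) = 3/(C1 + 5*a)


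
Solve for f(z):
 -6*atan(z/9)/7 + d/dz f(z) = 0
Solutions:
 f(z) = C1 + 6*z*atan(z/9)/7 - 27*log(z^2 + 81)/7


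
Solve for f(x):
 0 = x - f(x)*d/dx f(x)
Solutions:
 f(x) = -sqrt(C1 + x^2)
 f(x) = sqrt(C1 + x^2)


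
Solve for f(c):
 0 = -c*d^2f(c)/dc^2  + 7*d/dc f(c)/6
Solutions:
 f(c) = C1 + C2*c^(13/6)


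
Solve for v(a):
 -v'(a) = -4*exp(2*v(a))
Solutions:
 v(a) = log(-sqrt(-1/(C1 + 4*a))) - log(2)/2
 v(a) = log(-1/(C1 + 4*a))/2 - log(2)/2


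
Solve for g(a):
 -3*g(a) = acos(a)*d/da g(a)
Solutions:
 g(a) = C1*exp(-3*Integral(1/acos(a), a))


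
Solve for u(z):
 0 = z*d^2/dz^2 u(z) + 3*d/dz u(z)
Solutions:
 u(z) = C1 + C2/z^2


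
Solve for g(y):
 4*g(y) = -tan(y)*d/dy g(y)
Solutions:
 g(y) = C1/sin(y)^4


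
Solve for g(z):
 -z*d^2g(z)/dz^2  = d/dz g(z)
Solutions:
 g(z) = C1 + C2*log(z)


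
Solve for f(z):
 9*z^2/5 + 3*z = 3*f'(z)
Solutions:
 f(z) = C1 + z^3/5 + z^2/2


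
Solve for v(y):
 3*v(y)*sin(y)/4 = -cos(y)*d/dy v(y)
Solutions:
 v(y) = C1*cos(y)^(3/4)


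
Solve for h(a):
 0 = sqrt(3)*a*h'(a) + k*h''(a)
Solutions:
 h(a) = C1 + C2*sqrt(k)*erf(sqrt(2)*3^(1/4)*a*sqrt(1/k)/2)


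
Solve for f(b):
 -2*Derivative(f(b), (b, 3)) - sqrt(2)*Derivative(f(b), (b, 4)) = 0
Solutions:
 f(b) = C1 + C2*b + C3*b^2 + C4*exp(-sqrt(2)*b)


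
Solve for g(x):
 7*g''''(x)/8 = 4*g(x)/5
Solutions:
 g(x) = C1*exp(-2*2^(1/4)*35^(3/4)*x/35) + C2*exp(2*2^(1/4)*35^(3/4)*x/35) + C3*sin(2*2^(1/4)*35^(3/4)*x/35) + C4*cos(2*2^(1/4)*35^(3/4)*x/35)


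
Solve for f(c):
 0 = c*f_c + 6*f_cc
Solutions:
 f(c) = C1 + C2*erf(sqrt(3)*c/6)


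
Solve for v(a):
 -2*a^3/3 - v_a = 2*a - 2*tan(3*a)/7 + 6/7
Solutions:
 v(a) = C1 - a^4/6 - a^2 - 6*a/7 - 2*log(cos(3*a))/21


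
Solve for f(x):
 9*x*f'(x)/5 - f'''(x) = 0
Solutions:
 f(x) = C1 + Integral(C2*airyai(15^(2/3)*x/5) + C3*airybi(15^(2/3)*x/5), x)


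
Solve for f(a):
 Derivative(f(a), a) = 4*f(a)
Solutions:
 f(a) = C1*exp(4*a)


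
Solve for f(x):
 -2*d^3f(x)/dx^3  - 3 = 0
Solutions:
 f(x) = C1 + C2*x + C3*x^2 - x^3/4


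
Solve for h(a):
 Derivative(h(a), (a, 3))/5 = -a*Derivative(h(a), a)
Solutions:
 h(a) = C1 + Integral(C2*airyai(-5^(1/3)*a) + C3*airybi(-5^(1/3)*a), a)


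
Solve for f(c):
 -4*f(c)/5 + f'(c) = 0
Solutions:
 f(c) = C1*exp(4*c/5)


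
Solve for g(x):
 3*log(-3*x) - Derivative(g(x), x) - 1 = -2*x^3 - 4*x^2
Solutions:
 g(x) = C1 + x^4/2 + 4*x^3/3 + 3*x*log(-x) + x*(-4 + 3*log(3))


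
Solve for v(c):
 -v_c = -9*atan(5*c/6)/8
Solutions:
 v(c) = C1 + 9*c*atan(5*c/6)/8 - 27*log(25*c^2 + 36)/40


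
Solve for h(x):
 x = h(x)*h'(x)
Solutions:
 h(x) = -sqrt(C1 + x^2)
 h(x) = sqrt(C1 + x^2)


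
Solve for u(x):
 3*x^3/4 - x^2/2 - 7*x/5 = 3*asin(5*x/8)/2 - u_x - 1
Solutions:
 u(x) = C1 - 3*x^4/16 + x^3/6 + 7*x^2/10 + 3*x*asin(5*x/8)/2 - x + 3*sqrt(64 - 25*x^2)/10


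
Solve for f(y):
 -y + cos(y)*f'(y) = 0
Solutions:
 f(y) = C1 + Integral(y/cos(y), y)


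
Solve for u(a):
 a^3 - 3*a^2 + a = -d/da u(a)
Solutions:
 u(a) = C1 - a^4/4 + a^3 - a^2/2


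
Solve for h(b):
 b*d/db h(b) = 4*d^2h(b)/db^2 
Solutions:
 h(b) = C1 + C2*erfi(sqrt(2)*b/4)


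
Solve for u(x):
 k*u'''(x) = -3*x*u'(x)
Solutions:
 u(x) = C1 + Integral(C2*airyai(3^(1/3)*x*(-1/k)^(1/3)) + C3*airybi(3^(1/3)*x*(-1/k)^(1/3)), x)


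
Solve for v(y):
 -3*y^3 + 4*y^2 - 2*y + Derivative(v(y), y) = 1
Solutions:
 v(y) = C1 + 3*y^4/4 - 4*y^3/3 + y^2 + y


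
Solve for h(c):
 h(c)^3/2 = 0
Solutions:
 h(c) = 0


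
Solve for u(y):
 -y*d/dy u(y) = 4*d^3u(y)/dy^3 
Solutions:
 u(y) = C1 + Integral(C2*airyai(-2^(1/3)*y/2) + C3*airybi(-2^(1/3)*y/2), y)


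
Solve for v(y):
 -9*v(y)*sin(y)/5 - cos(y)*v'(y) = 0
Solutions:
 v(y) = C1*cos(y)^(9/5)


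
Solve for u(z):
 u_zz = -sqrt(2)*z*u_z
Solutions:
 u(z) = C1 + C2*erf(2^(3/4)*z/2)


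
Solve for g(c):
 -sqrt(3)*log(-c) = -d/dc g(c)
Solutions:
 g(c) = C1 + sqrt(3)*c*log(-c) - sqrt(3)*c


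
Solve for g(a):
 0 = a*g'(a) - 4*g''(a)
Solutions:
 g(a) = C1 + C2*erfi(sqrt(2)*a/4)


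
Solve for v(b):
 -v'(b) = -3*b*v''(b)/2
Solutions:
 v(b) = C1 + C2*b^(5/3)


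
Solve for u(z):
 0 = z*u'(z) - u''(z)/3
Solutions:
 u(z) = C1 + C2*erfi(sqrt(6)*z/2)


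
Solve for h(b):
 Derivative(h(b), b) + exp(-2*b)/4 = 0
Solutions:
 h(b) = C1 + exp(-2*b)/8


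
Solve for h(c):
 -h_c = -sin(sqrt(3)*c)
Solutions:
 h(c) = C1 - sqrt(3)*cos(sqrt(3)*c)/3


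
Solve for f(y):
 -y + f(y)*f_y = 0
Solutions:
 f(y) = -sqrt(C1 + y^2)
 f(y) = sqrt(C1 + y^2)


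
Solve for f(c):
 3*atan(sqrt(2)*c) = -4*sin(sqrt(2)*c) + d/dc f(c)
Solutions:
 f(c) = C1 + 3*c*atan(sqrt(2)*c) - 3*sqrt(2)*log(2*c^2 + 1)/4 - 2*sqrt(2)*cos(sqrt(2)*c)


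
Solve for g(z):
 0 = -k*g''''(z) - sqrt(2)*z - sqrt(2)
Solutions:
 g(z) = C1 + C2*z + C3*z^2 + C4*z^3 - sqrt(2)*z^5/(120*k) - sqrt(2)*z^4/(24*k)


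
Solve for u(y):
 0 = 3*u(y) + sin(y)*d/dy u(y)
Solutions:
 u(y) = C1*(cos(y) + 1)^(3/2)/(cos(y) - 1)^(3/2)


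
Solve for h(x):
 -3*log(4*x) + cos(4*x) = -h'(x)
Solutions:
 h(x) = C1 + 3*x*log(x) - 3*x + 6*x*log(2) - sin(4*x)/4


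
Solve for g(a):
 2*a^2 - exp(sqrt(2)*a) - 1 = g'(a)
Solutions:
 g(a) = C1 + 2*a^3/3 - a - sqrt(2)*exp(sqrt(2)*a)/2


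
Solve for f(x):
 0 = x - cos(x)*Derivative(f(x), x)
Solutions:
 f(x) = C1 + Integral(x/cos(x), x)


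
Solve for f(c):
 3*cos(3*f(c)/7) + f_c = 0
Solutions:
 3*c - 7*log(sin(3*f(c)/7) - 1)/6 + 7*log(sin(3*f(c)/7) + 1)/6 = C1


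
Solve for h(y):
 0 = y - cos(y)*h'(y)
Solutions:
 h(y) = C1 + Integral(y/cos(y), y)


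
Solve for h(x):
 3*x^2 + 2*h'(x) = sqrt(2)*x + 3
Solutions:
 h(x) = C1 - x^3/2 + sqrt(2)*x^2/4 + 3*x/2


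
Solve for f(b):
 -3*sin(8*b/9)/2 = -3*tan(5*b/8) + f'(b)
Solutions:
 f(b) = C1 - 24*log(cos(5*b/8))/5 + 27*cos(8*b/9)/16


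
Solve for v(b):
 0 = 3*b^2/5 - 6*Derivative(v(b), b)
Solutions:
 v(b) = C1 + b^3/30


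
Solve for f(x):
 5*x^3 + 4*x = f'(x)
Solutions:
 f(x) = C1 + 5*x^4/4 + 2*x^2


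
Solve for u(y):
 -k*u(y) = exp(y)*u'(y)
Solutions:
 u(y) = C1*exp(k*exp(-y))


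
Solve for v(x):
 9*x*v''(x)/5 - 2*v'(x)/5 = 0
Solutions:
 v(x) = C1 + C2*x^(11/9)


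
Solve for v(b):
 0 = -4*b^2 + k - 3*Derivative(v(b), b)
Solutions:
 v(b) = C1 - 4*b^3/9 + b*k/3


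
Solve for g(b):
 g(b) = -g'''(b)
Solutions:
 g(b) = C3*exp(-b) + (C1*sin(sqrt(3)*b/2) + C2*cos(sqrt(3)*b/2))*exp(b/2)


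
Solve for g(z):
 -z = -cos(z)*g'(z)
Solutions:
 g(z) = C1 + Integral(z/cos(z), z)


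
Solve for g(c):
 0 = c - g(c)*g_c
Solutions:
 g(c) = -sqrt(C1 + c^2)
 g(c) = sqrt(C1 + c^2)


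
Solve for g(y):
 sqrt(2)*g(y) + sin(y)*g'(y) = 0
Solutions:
 g(y) = C1*(cos(y) + 1)^(sqrt(2)/2)/(cos(y) - 1)^(sqrt(2)/2)


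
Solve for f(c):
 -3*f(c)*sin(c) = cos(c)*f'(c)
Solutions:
 f(c) = C1*cos(c)^3


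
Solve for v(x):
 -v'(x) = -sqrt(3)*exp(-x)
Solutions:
 v(x) = C1 - sqrt(3)*exp(-x)


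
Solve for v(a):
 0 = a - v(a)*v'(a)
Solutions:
 v(a) = -sqrt(C1 + a^2)
 v(a) = sqrt(C1 + a^2)


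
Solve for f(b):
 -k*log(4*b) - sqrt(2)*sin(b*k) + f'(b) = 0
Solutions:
 f(b) = C1 + b*k*(log(b) - 1) + 2*b*k*log(2) + sqrt(2)*Piecewise((-cos(b*k)/k, Ne(k, 0)), (0, True))


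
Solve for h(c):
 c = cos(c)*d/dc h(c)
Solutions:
 h(c) = C1 + Integral(c/cos(c), c)


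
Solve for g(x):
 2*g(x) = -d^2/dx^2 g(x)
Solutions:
 g(x) = C1*sin(sqrt(2)*x) + C2*cos(sqrt(2)*x)


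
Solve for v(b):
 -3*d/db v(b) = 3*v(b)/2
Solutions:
 v(b) = C1*exp(-b/2)


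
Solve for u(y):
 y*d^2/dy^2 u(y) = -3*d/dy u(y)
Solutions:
 u(y) = C1 + C2/y^2


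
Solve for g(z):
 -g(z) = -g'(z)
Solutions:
 g(z) = C1*exp(z)


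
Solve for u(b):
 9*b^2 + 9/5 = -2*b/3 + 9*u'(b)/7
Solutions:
 u(b) = C1 + 7*b^3/3 + 7*b^2/27 + 7*b/5


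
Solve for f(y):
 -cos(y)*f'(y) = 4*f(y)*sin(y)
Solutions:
 f(y) = C1*cos(y)^4


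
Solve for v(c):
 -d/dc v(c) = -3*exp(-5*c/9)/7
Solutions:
 v(c) = C1 - 27*exp(-5*c/9)/35


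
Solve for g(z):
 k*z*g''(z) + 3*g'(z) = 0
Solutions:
 g(z) = C1 + z^(((re(k) - 3)*re(k) + im(k)^2)/(re(k)^2 + im(k)^2))*(C2*sin(3*log(z)*Abs(im(k))/(re(k)^2 + im(k)^2)) + C3*cos(3*log(z)*im(k)/(re(k)^2 + im(k)^2)))


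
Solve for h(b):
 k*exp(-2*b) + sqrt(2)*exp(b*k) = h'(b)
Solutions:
 h(b) = C1 - k*exp(-2*b)/2 + sqrt(2)*exp(b*k)/k


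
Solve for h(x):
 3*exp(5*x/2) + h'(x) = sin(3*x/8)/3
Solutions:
 h(x) = C1 - 6*exp(5*x/2)/5 - 8*cos(3*x/8)/9


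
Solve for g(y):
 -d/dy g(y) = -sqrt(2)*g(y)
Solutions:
 g(y) = C1*exp(sqrt(2)*y)


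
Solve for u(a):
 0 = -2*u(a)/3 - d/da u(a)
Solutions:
 u(a) = C1*exp(-2*a/3)


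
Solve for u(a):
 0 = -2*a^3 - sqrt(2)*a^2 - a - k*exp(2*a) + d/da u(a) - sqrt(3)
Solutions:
 u(a) = C1 + a^4/2 + sqrt(2)*a^3/3 + a^2/2 + sqrt(3)*a + k*exp(2*a)/2


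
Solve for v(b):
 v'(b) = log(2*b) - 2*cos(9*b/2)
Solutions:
 v(b) = C1 + b*log(b) - b + b*log(2) - 4*sin(9*b/2)/9


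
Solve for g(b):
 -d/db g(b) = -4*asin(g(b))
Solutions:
 Integral(1/asin(_y), (_y, g(b))) = C1 + 4*b


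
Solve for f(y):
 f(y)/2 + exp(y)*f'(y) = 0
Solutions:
 f(y) = C1*exp(exp(-y)/2)


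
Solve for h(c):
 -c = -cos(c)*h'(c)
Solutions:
 h(c) = C1 + Integral(c/cos(c), c)


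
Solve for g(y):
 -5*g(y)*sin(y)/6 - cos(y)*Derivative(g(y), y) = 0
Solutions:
 g(y) = C1*cos(y)^(5/6)


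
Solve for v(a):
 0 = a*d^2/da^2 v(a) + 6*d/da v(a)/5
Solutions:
 v(a) = C1 + C2/a^(1/5)


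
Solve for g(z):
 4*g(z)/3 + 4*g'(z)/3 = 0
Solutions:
 g(z) = C1*exp(-z)


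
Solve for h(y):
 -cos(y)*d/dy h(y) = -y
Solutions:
 h(y) = C1 + Integral(y/cos(y), y)


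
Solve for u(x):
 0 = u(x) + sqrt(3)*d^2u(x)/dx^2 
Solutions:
 u(x) = C1*sin(3^(3/4)*x/3) + C2*cos(3^(3/4)*x/3)


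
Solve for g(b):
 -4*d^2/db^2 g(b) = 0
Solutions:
 g(b) = C1 + C2*b


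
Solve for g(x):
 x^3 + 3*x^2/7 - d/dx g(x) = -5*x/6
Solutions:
 g(x) = C1 + x^4/4 + x^3/7 + 5*x^2/12


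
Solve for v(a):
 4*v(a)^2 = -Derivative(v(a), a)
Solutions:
 v(a) = 1/(C1 + 4*a)


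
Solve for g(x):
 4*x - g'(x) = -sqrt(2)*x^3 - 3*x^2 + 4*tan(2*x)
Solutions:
 g(x) = C1 + sqrt(2)*x^4/4 + x^3 + 2*x^2 + 2*log(cos(2*x))


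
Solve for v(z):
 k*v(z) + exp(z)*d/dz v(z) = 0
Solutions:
 v(z) = C1*exp(k*exp(-z))


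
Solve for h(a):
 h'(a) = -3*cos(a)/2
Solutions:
 h(a) = C1 - 3*sin(a)/2


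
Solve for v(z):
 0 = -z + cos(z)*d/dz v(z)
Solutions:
 v(z) = C1 + Integral(z/cos(z), z)


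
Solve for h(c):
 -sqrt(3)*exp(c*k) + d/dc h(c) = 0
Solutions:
 h(c) = C1 + sqrt(3)*exp(c*k)/k


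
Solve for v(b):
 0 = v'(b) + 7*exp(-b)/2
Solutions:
 v(b) = C1 + 7*exp(-b)/2


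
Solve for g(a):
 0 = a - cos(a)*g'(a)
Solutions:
 g(a) = C1 + Integral(a/cos(a), a)


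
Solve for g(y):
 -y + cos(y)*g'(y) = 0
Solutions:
 g(y) = C1 + Integral(y/cos(y), y)


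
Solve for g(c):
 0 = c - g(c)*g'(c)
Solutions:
 g(c) = -sqrt(C1 + c^2)
 g(c) = sqrt(C1 + c^2)


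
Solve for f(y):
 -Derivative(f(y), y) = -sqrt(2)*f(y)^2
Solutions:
 f(y) = -1/(C1 + sqrt(2)*y)


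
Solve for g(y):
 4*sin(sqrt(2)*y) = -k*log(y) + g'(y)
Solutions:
 g(y) = C1 + k*y*(log(y) - 1) - 2*sqrt(2)*cos(sqrt(2)*y)


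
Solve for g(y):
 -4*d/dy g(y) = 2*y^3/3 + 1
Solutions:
 g(y) = C1 - y^4/24 - y/4


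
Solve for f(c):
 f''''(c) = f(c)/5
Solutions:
 f(c) = C1*exp(-5^(3/4)*c/5) + C2*exp(5^(3/4)*c/5) + C3*sin(5^(3/4)*c/5) + C4*cos(5^(3/4)*c/5)


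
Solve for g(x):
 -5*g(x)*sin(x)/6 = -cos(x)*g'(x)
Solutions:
 g(x) = C1/cos(x)^(5/6)


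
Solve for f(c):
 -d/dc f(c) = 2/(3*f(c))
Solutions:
 f(c) = -sqrt(C1 - 12*c)/3
 f(c) = sqrt(C1 - 12*c)/3


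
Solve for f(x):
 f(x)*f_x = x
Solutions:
 f(x) = -sqrt(C1 + x^2)
 f(x) = sqrt(C1 + x^2)


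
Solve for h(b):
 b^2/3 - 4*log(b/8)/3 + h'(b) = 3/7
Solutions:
 h(b) = C1 - b^3/9 + 4*b*log(b)/3 - 4*b*log(2) - 19*b/21


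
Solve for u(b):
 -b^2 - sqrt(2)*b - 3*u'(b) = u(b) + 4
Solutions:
 u(b) = C1*exp(-b/3) - b^2 - sqrt(2)*b + 6*b - 22 + 3*sqrt(2)


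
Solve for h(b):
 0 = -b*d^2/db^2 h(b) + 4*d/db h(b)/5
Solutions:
 h(b) = C1 + C2*b^(9/5)


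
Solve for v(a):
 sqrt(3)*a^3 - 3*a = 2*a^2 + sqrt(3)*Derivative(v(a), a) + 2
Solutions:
 v(a) = C1 + a^4/4 - 2*sqrt(3)*a^3/9 - sqrt(3)*a^2/2 - 2*sqrt(3)*a/3


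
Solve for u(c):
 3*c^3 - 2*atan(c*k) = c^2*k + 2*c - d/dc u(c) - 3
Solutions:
 u(c) = C1 - 3*c^4/4 + c^3*k/3 + c^2 - 3*c + 2*Piecewise((c*atan(c*k) - log(c^2*k^2 + 1)/(2*k), Ne(k, 0)), (0, True))


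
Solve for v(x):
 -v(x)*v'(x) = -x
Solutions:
 v(x) = -sqrt(C1 + x^2)
 v(x) = sqrt(C1 + x^2)


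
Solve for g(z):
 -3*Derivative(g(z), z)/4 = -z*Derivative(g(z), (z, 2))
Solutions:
 g(z) = C1 + C2*z^(7/4)


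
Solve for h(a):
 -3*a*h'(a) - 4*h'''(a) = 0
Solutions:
 h(a) = C1 + Integral(C2*airyai(-6^(1/3)*a/2) + C3*airybi(-6^(1/3)*a/2), a)


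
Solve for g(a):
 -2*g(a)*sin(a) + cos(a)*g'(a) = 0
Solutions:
 g(a) = C1/cos(a)^2


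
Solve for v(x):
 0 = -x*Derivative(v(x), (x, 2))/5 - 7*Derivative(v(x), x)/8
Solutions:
 v(x) = C1 + C2/x^(27/8)


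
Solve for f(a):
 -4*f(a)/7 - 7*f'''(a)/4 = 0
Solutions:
 f(a) = C3*exp(-2*14^(1/3)*a/7) + (C1*sin(14^(1/3)*sqrt(3)*a/7) + C2*cos(14^(1/3)*sqrt(3)*a/7))*exp(14^(1/3)*a/7)


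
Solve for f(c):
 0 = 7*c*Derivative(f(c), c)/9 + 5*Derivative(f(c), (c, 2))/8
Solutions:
 f(c) = C1 + C2*erf(2*sqrt(35)*c/15)


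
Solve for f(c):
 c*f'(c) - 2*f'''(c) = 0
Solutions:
 f(c) = C1 + Integral(C2*airyai(2^(2/3)*c/2) + C3*airybi(2^(2/3)*c/2), c)


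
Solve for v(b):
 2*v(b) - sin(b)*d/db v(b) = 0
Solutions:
 v(b) = C1*(cos(b) - 1)/(cos(b) + 1)


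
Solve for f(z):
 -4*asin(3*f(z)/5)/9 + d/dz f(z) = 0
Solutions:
 Integral(1/asin(3*_y/5), (_y, f(z))) = C1 + 4*z/9


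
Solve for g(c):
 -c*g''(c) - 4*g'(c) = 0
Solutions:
 g(c) = C1 + C2/c^3


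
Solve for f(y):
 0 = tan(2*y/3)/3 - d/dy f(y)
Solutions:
 f(y) = C1 - log(cos(2*y/3))/2


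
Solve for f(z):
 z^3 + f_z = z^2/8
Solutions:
 f(z) = C1 - z^4/4 + z^3/24


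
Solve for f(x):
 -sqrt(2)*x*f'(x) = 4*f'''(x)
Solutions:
 f(x) = C1 + Integral(C2*airyai(-sqrt(2)*x/2) + C3*airybi(-sqrt(2)*x/2), x)


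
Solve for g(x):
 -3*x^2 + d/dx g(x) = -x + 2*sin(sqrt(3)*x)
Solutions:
 g(x) = C1 + x^3 - x^2/2 - 2*sqrt(3)*cos(sqrt(3)*x)/3


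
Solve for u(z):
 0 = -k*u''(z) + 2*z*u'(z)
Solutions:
 u(z) = C1 + C2*erf(z*sqrt(-1/k))/sqrt(-1/k)


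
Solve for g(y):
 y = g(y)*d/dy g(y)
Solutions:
 g(y) = -sqrt(C1 + y^2)
 g(y) = sqrt(C1 + y^2)


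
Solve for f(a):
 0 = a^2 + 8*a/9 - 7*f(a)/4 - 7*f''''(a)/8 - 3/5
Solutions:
 f(a) = 4*a^2/7 + 32*a/63 + (C1*sin(2^(3/4)*a/2) + C2*cos(2^(3/4)*a/2))*exp(-2^(3/4)*a/2) + (C3*sin(2^(3/4)*a/2) + C4*cos(2^(3/4)*a/2))*exp(2^(3/4)*a/2) - 12/35


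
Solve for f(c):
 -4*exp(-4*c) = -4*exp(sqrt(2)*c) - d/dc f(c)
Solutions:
 f(c) = C1 - 2*sqrt(2)*exp(sqrt(2)*c) - exp(-4*c)


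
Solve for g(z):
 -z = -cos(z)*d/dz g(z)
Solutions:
 g(z) = C1 + Integral(z/cos(z), z)


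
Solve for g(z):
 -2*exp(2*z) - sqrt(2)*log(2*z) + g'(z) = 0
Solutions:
 g(z) = C1 + sqrt(2)*z*log(z) + sqrt(2)*z*(-1 + log(2)) + exp(2*z)


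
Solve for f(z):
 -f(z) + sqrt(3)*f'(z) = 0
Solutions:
 f(z) = C1*exp(sqrt(3)*z/3)


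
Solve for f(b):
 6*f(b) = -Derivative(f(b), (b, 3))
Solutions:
 f(b) = C3*exp(-6^(1/3)*b) + (C1*sin(2^(1/3)*3^(5/6)*b/2) + C2*cos(2^(1/3)*3^(5/6)*b/2))*exp(6^(1/3)*b/2)


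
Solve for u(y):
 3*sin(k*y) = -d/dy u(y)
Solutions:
 u(y) = C1 + 3*cos(k*y)/k


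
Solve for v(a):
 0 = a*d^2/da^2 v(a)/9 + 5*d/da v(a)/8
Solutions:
 v(a) = C1 + C2/a^(37/8)


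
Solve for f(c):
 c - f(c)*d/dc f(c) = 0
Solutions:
 f(c) = -sqrt(C1 + c^2)
 f(c) = sqrt(C1 + c^2)


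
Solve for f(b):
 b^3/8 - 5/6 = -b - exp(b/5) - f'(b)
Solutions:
 f(b) = C1 - b^4/32 - b^2/2 + 5*b/6 - 5*exp(b/5)


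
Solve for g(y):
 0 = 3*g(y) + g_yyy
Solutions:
 g(y) = C3*exp(-3^(1/3)*y) + (C1*sin(3^(5/6)*y/2) + C2*cos(3^(5/6)*y/2))*exp(3^(1/3)*y/2)


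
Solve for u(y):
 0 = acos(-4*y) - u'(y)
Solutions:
 u(y) = C1 + y*acos(-4*y) + sqrt(1 - 16*y^2)/4


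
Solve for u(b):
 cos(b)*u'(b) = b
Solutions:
 u(b) = C1 + Integral(b/cos(b), b)


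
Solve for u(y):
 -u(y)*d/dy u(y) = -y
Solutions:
 u(y) = -sqrt(C1 + y^2)
 u(y) = sqrt(C1 + y^2)


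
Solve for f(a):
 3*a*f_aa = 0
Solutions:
 f(a) = C1 + C2*a


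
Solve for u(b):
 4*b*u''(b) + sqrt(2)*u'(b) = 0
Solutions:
 u(b) = C1 + C2*b^(1 - sqrt(2)/4)


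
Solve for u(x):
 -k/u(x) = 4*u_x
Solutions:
 u(x) = -sqrt(C1 - 2*k*x)/2
 u(x) = sqrt(C1 - 2*k*x)/2


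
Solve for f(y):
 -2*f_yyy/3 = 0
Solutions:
 f(y) = C1 + C2*y + C3*y^2


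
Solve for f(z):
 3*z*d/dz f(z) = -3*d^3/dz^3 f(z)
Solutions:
 f(z) = C1 + Integral(C2*airyai(-z) + C3*airybi(-z), z)


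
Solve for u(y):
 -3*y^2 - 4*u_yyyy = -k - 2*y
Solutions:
 u(y) = C1 + C2*y + C3*y^2 + C4*y^3 + k*y^4/96 - y^6/480 + y^5/240


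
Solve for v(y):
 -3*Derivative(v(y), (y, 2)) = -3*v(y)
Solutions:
 v(y) = C1*exp(-y) + C2*exp(y)


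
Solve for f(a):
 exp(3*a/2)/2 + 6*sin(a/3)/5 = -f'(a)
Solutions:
 f(a) = C1 - exp(3*a/2)/3 + 18*cos(a/3)/5


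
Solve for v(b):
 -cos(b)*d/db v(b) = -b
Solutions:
 v(b) = C1 + Integral(b/cos(b), b)


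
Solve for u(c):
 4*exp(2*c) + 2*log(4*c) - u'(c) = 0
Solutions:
 u(c) = C1 + 2*c*log(c) + 2*c*(-1 + 2*log(2)) + 2*exp(2*c)


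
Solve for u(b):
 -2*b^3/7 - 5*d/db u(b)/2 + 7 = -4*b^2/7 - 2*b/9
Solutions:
 u(b) = C1 - b^4/35 + 8*b^3/105 + 2*b^2/45 + 14*b/5


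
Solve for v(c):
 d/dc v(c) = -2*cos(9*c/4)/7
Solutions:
 v(c) = C1 - 8*sin(9*c/4)/63


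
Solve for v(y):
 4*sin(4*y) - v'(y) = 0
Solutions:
 v(y) = C1 - cos(4*y)


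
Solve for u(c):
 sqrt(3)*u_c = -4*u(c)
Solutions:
 u(c) = C1*exp(-4*sqrt(3)*c/3)


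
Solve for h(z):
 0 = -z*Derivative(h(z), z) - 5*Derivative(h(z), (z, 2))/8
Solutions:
 h(z) = C1 + C2*erf(2*sqrt(5)*z/5)


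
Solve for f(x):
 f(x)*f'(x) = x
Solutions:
 f(x) = -sqrt(C1 + x^2)
 f(x) = sqrt(C1 + x^2)


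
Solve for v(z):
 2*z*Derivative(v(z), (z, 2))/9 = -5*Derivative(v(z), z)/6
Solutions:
 v(z) = C1 + C2/z^(11/4)


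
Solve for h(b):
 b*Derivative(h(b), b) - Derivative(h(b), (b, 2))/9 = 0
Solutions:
 h(b) = C1 + C2*erfi(3*sqrt(2)*b/2)


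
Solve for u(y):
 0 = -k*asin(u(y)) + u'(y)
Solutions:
 Integral(1/asin(_y), (_y, u(y))) = C1 + k*y


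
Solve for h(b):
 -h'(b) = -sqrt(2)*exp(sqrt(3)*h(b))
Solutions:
 h(b) = sqrt(3)*(2*log(-1/(C1 + sqrt(2)*b)) - log(3))/6


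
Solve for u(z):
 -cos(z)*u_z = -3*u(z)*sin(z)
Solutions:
 u(z) = C1/cos(z)^3


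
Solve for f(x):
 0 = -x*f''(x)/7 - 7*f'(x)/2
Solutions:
 f(x) = C1 + C2/x^(47/2)


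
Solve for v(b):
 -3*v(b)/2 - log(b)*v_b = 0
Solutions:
 v(b) = C1*exp(-3*li(b)/2)


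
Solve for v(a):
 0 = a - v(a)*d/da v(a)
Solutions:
 v(a) = -sqrt(C1 + a^2)
 v(a) = sqrt(C1 + a^2)


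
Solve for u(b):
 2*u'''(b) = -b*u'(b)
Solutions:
 u(b) = C1 + Integral(C2*airyai(-2^(2/3)*b/2) + C3*airybi(-2^(2/3)*b/2), b)


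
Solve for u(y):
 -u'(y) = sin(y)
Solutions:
 u(y) = C1 + cos(y)


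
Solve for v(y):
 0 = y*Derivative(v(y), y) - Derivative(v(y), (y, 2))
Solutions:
 v(y) = C1 + C2*erfi(sqrt(2)*y/2)


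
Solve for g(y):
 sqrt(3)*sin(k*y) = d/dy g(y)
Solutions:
 g(y) = C1 - sqrt(3)*cos(k*y)/k


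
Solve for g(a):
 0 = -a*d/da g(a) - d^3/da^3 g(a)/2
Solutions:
 g(a) = C1 + Integral(C2*airyai(-2^(1/3)*a) + C3*airybi(-2^(1/3)*a), a)


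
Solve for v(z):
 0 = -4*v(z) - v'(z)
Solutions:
 v(z) = C1*exp(-4*z)


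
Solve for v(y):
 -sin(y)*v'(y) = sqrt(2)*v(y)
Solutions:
 v(y) = C1*(cos(y) + 1)^(sqrt(2)/2)/(cos(y) - 1)^(sqrt(2)/2)


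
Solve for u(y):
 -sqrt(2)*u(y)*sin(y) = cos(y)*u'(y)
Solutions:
 u(y) = C1*cos(y)^(sqrt(2))


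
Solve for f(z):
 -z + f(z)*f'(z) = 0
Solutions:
 f(z) = -sqrt(C1 + z^2)
 f(z) = sqrt(C1 + z^2)


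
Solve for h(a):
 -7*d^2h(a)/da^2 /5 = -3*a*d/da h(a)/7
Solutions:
 h(a) = C1 + C2*erfi(sqrt(30)*a/14)


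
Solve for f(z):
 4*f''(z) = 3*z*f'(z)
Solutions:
 f(z) = C1 + C2*erfi(sqrt(6)*z/4)


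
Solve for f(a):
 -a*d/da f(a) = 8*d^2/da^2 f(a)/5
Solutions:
 f(a) = C1 + C2*erf(sqrt(5)*a/4)


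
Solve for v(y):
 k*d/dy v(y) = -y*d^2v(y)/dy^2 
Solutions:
 v(y) = C1 + y^(1 - re(k))*(C2*sin(log(y)*Abs(im(k))) + C3*cos(log(y)*im(k)))


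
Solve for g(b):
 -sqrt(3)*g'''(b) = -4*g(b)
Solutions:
 g(b) = C3*exp(2^(2/3)*3^(5/6)*b/3) + (C1*sin(2^(2/3)*3^(1/3)*b/2) + C2*cos(2^(2/3)*3^(1/3)*b/2))*exp(-2^(2/3)*3^(5/6)*b/6)


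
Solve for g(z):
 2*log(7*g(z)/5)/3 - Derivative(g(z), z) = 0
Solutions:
 3*Integral(1/(-log(_y) - log(7) + log(5)), (_y, g(z)))/2 = C1 - z


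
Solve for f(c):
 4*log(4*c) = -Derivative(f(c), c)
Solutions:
 f(c) = C1 - 4*c*log(c) - c*log(256) + 4*c


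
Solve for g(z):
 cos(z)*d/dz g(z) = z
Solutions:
 g(z) = C1 + Integral(z/cos(z), z)


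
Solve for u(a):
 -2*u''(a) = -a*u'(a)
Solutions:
 u(a) = C1 + C2*erfi(a/2)


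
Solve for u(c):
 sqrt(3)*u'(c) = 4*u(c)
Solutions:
 u(c) = C1*exp(4*sqrt(3)*c/3)


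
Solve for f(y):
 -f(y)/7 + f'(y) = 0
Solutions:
 f(y) = C1*exp(y/7)


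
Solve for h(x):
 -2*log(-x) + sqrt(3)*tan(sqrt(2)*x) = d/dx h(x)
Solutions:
 h(x) = C1 - 2*x*log(-x) + 2*x - sqrt(6)*log(cos(sqrt(2)*x))/2


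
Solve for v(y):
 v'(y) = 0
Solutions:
 v(y) = C1


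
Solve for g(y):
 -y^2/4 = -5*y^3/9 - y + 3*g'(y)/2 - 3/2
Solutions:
 g(y) = C1 + 5*y^4/54 - y^3/18 + y^2/3 + y


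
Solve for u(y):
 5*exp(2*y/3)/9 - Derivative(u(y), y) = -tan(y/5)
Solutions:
 u(y) = C1 + 5*exp(2*y/3)/6 - 5*log(cos(y/5))


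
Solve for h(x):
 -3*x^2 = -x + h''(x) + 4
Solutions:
 h(x) = C1 + C2*x - x^4/4 + x^3/6 - 2*x^2


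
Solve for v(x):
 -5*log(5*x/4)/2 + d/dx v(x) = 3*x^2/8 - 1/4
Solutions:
 v(x) = C1 + x^3/8 + 5*x*log(x)/2 - 5*x*log(2) - 11*x/4 + 5*x*log(5)/2


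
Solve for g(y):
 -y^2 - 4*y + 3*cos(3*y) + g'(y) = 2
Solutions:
 g(y) = C1 + y^3/3 + 2*y^2 + 2*y - sin(3*y)


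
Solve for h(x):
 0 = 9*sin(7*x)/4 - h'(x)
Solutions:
 h(x) = C1 - 9*cos(7*x)/28


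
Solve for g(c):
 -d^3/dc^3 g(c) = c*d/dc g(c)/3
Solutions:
 g(c) = C1 + Integral(C2*airyai(-3^(2/3)*c/3) + C3*airybi(-3^(2/3)*c/3), c)


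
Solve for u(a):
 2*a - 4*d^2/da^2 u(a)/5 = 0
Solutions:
 u(a) = C1 + C2*a + 5*a^3/12


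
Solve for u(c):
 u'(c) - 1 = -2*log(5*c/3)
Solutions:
 u(c) = C1 - 2*c*log(c) + c*log(9/25) + 3*c


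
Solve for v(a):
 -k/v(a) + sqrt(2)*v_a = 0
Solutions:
 v(a) = -sqrt(C1 + sqrt(2)*a*k)
 v(a) = sqrt(C1 + sqrt(2)*a*k)


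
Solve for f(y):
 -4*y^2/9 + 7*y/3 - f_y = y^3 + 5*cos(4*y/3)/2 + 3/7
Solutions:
 f(y) = C1 - y^4/4 - 4*y^3/27 + 7*y^2/6 - 3*y/7 - 15*sin(4*y/3)/8


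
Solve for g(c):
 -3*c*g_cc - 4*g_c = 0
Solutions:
 g(c) = C1 + C2/c^(1/3)


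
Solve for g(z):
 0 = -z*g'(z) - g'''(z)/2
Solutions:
 g(z) = C1 + Integral(C2*airyai(-2^(1/3)*z) + C3*airybi(-2^(1/3)*z), z)


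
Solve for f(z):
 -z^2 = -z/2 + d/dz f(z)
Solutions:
 f(z) = C1 - z^3/3 + z^2/4


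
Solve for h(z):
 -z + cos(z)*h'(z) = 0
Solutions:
 h(z) = C1 + Integral(z/cos(z), z)


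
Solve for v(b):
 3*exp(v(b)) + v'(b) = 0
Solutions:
 v(b) = log(1/(C1 + 3*b))


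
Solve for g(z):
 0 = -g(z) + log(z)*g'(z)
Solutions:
 g(z) = C1*exp(li(z))


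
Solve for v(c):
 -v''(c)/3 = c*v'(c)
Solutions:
 v(c) = C1 + C2*erf(sqrt(6)*c/2)


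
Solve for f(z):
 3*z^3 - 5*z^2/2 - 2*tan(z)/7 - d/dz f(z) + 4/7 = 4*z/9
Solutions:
 f(z) = C1 + 3*z^4/4 - 5*z^3/6 - 2*z^2/9 + 4*z/7 + 2*log(cos(z))/7


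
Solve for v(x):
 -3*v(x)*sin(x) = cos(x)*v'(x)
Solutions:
 v(x) = C1*cos(x)^3


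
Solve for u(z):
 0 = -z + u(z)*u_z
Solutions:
 u(z) = -sqrt(C1 + z^2)
 u(z) = sqrt(C1 + z^2)


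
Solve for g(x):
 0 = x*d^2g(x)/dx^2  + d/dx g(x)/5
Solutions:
 g(x) = C1 + C2*x^(4/5)


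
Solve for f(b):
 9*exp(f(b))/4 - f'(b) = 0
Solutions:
 f(b) = log(-1/(C1 + 9*b)) + 2*log(2)


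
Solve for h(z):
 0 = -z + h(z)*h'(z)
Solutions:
 h(z) = -sqrt(C1 + z^2)
 h(z) = sqrt(C1 + z^2)


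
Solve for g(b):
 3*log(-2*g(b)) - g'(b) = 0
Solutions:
 -Integral(1/(log(-_y) + log(2)), (_y, g(b)))/3 = C1 - b


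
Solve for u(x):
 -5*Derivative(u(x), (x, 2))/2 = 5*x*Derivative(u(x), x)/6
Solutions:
 u(x) = C1 + C2*erf(sqrt(6)*x/6)


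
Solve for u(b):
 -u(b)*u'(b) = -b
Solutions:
 u(b) = -sqrt(C1 + b^2)
 u(b) = sqrt(C1 + b^2)


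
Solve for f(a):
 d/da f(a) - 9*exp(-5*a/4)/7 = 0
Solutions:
 f(a) = C1 - 36*exp(-5*a/4)/35


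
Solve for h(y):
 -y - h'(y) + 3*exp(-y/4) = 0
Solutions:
 h(y) = C1 - y^2/2 - 12*exp(-y/4)


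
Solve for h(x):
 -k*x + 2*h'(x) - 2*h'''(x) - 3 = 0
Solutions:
 h(x) = C1 + C2*exp(-x) + C3*exp(x) + k*x^2/4 + 3*x/2


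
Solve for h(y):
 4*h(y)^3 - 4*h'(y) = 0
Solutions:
 h(y) = -sqrt(2)*sqrt(-1/(C1 + y))/2
 h(y) = sqrt(2)*sqrt(-1/(C1 + y))/2


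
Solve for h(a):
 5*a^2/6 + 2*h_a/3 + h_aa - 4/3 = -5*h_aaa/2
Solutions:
 h(a) = C1 - 5*a^3/12 + 15*a^2/8 + 23*a/4 + (C2*sin(sqrt(51)*a/15) + C3*cos(sqrt(51)*a/15))*exp(-a/5)


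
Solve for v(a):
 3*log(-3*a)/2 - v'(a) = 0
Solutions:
 v(a) = C1 + 3*a*log(-a)/2 + 3*a*(-1 + log(3))/2


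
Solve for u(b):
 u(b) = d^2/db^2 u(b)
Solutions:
 u(b) = C1*exp(-b) + C2*exp(b)


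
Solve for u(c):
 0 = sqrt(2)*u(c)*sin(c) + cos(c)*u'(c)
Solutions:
 u(c) = C1*cos(c)^(sqrt(2))


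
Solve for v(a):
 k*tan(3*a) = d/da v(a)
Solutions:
 v(a) = C1 - k*log(cos(3*a))/3


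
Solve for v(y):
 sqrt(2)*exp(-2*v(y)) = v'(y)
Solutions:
 v(y) = log(-sqrt(C1 + 2*sqrt(2)*y))
 v(y) = log(C1 + 2*sqrt(2)*y)/2


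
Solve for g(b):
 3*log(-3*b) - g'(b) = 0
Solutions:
 g(b) = C1 + 3*b*log(-b) + 3*b*(-1 + log(3))


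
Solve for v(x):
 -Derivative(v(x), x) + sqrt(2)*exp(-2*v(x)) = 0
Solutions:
 v(x) = log(-sqrt(C1 + 2*sqrt(2)*x))
 v(x) = log(C1 + 2*sqrt(2)*x)/2


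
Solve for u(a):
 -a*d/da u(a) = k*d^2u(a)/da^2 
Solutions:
 u(a) = C1 + C2*sqrt(k)*erf(sqrt(2)*a*sqrt(1/k)/2)


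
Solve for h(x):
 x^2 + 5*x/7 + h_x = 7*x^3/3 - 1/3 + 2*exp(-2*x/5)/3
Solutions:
 h(x) = C1 + 7*x^4/12 - x^3/3 - 5*x^2/14 - x/3 - 5*exp(-2*x/5)/3


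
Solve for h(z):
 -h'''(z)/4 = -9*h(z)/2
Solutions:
 h(z) = C3*exp(18^(1/3)*z) + (C1*sin(3*2^(1/3)*3^(1/6)*z/2) + C2*cos(3*2^(1/3)*3^(1/6)*z/2))*exp(-18^(1/3)*z/2)


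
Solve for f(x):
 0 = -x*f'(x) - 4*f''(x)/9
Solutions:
 f(x) = C1 + C2*erf(3*sqrt(2)*x/4)


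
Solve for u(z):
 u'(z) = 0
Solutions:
 u(z) = C1


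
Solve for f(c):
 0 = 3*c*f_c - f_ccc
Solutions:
 f(c) = C1 + Integral(C2*airyai(3^(1/3)*c) + C3*airybi(3^(1/3)*c), c)


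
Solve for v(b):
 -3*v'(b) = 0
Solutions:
 v(b) = C1


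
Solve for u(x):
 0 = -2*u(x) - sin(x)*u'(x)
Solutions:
 u(x) = C1*(cos(x) + 1)/(cos(x) - 1)


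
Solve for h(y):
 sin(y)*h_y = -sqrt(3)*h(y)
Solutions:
 h(y) = C1*(cos(y) + 1)^(sqrt(3)/2)/(cos(y) - 1)^(sqrt(3)/2)


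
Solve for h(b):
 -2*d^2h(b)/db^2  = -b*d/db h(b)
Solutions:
 h(b) = C1 + C2*erfi(b/2)


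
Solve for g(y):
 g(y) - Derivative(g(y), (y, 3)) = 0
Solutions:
 g(y) = C3*exp(y) + (C1*sin(sqrt(3)*y/2) + C2*cos(sqrt(3)*y/2))*exp(-y/2)


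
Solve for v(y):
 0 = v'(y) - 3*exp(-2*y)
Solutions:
 v(y) = C1 - 3*exp(-2*y)/2


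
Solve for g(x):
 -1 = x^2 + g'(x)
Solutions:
 g(x) = C1 - x^3/3 - x


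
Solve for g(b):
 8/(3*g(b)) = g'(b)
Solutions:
 g(b) = -sqrt(C1 + 48*b)/3
 g(b) = sqrt(C1 + 48*b)/3


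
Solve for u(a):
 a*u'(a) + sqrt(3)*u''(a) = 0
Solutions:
 u(a) = C1 + C2*erf(sqrt(2)*3^(3/4)*a/6)


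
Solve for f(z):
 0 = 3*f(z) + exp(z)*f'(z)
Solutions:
 f(z) = C1*exp(3*exp(-z))


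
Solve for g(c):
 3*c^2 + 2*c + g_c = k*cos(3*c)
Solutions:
 g(c) = C1 - c^3 - c^2 + k*sin(3*c)/3


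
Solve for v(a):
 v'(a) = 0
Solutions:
 v(a) = C1


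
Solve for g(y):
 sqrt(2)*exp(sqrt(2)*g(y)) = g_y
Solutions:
 g(y) = sqrt(2)*(2*log(-1/(C1 + sqrt(2)*y)) - log(2))/4


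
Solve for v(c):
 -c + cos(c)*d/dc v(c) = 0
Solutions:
 v(c) = C1 + Integral(c/cos(c), c)


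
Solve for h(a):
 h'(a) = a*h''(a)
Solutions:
 h(a) = C1 + C2*a^2


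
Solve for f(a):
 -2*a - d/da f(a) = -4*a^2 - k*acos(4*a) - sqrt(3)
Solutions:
 f(a) = C1 + 4*a^3/3 - a^2 + sqrt(3)*a + k*(a*acos(4*a) - sqrt(1 - 16*a^2)/4)


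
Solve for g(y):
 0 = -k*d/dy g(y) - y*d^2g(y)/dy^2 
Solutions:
 g(y) = C1 + y^(1 - re(k))*(C2*sin(log(y)*Abs(im(k))) + C3*cos(log(y)*im(k)))


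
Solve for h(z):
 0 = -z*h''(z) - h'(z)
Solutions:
 h(z) = C1 + C2*log(z)


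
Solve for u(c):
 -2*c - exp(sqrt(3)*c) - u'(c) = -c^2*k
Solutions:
 u(c) = C1 + c^3*k/3 - c^2 - sqrt(3)*exp(sqrt(3)*c)/3


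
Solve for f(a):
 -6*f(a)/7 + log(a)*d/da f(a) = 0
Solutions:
 f(a) = C1*exp(6*li(a)/7)


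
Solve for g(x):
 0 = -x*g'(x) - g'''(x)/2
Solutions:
 g(x) = C1 + Integral(C2*airyai(-2^(1/3)*x) + C3*airybi(-2^(1/3)*x), x)


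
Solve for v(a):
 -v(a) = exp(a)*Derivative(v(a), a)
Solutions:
 v(a) = C1*exp(exp(-a))


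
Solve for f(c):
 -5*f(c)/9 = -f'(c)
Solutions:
 f(c) = C1*exp(5*c/9)


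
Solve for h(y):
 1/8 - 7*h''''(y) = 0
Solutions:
 h(y) = C1 + C2*y + C3*y^2 + C4*y^3 + y^4/1344


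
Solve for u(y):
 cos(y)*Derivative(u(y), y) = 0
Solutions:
 u(y) = C1


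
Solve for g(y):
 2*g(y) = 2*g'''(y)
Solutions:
 g(y) = C3*exp(y) + (C1*sin(sqrt(3)*y/2) + C2*cos(sqrt(3)*y/2))*exp(-y/2)


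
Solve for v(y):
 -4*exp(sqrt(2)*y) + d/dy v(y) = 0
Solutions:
 v(y) = C1 + 2*sqrt(2)*exp(sqrt(2)*y)


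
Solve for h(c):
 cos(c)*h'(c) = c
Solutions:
 h(c) = C1 + Integral(c/cos(c), c)


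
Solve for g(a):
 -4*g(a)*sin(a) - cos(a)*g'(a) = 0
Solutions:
 g(a) = C1*cos(a)^4


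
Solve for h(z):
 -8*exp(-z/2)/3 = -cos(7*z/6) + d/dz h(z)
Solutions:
 h(z) = C1 + 6*sin(7*z/6)/7 + 16*exp(-z/2)/3


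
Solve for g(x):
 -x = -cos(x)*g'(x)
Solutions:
 g(x) = C1 + Integral(x/cos(x), x)


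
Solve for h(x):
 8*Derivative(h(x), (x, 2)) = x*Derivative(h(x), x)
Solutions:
 h(x) = C1 + C2*erfi(x/4)


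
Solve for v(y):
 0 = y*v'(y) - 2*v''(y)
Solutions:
 v(y) = C1 + C2*erfi(y/2)


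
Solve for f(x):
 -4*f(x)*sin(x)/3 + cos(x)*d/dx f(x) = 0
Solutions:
 f(x) = C1/cos(x)^(4/3)


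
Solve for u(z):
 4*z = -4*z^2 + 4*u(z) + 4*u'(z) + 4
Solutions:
 u(z) = C1*exp(-z) + z^2 - z


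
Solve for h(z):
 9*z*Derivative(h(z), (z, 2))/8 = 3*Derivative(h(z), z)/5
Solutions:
 h(z) = C1 + C2*z^(23/15)


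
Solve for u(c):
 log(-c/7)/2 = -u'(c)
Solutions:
 u(c) = C1 - c*log(-c)/2 + c*(1 + log(7))/2


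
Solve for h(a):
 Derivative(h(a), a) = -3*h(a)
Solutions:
 h(a) = C1*exp(-3*a)


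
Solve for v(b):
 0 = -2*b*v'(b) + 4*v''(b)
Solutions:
 v(b) = C1 + C2*erfi(b/2)


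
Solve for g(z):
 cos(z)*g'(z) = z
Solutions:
 g(z) = C1 + Integral(z/cos(z), z)


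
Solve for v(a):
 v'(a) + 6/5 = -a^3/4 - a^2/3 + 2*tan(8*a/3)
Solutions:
 v(a) = C1 - a^4/16 - a^3/9 - 6*a/5 - 3*log(cos(8*a/3))/4


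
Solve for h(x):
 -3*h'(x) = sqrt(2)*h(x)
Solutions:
 h(x) = C1*exp(-sqrt(2)*x/3)


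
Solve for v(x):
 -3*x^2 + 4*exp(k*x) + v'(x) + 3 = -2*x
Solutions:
 v(x) = C1 + x^3 - x^2 - 3*x - 4*exp(k*x)/k


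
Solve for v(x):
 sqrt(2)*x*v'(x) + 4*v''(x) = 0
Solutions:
 v(x) = C1 + C2*erf(2^(3/4)*x/4)


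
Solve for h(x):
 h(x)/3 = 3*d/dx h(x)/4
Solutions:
 h(x) = C1*exp(4*x/9)


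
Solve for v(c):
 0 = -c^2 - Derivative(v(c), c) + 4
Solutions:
 v(c) = C1 - c^3/3 + 4*c


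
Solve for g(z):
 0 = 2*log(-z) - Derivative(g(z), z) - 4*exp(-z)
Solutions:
 g(z) = C1 + 2*z*log(-z) - 2*z + 4*exp(-z)


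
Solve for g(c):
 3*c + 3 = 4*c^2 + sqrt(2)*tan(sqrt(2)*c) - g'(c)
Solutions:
 g(c) = C1 + 4*c^3/3 - 3*c^2/2 - 3*c - log(cos(sqrt(2)*c))


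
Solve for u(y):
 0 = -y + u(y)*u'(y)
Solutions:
 u(y) = -sqrt(C1 + y^2)
 u(y) = sqrt(C1 + y^2)


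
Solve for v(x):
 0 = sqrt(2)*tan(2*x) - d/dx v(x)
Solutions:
 v(x) = C1 - sqrt(2)*log(cos(2*x))/2


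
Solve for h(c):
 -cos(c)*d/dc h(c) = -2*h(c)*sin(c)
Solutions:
 h(c) = C1/cos(c)^2


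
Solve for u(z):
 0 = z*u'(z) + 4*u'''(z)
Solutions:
 u(z) = C1 + Integral(C2*airyai(-2^(1/3)*z/2) + C3*airybi(-2^(1/3)*z/2), z)


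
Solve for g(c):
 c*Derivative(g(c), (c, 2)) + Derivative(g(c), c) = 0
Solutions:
 g(c) = C1 + C2*log(c)


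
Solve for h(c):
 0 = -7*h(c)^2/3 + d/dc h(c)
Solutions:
 h(c) = -3/(C1 + 7*c)


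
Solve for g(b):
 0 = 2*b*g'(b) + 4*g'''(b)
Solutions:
 g(b) = C1 + Integral(C2*airyai(-2^(2/3)*b/2) + C3*airybi(-2^(2/3)*b/2), b)


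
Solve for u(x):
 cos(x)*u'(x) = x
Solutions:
 u(x) = C1 + Integral(x/cos(x), x)


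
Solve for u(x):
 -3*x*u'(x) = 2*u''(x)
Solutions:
 u(x) = C1 + C2*erf(sqrt(3)*x/2)


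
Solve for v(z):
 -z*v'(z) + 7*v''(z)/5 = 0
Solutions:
 v(z) = C1 + C2*erfi(sqrt(70)*z/14)


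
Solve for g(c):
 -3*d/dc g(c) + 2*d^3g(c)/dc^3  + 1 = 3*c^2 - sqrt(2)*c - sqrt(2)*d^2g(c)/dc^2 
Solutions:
 g(c) = C1 + C2*exp(c*(-sqrt(2) + sqrt(26))/4) + C3*exp(-c*(sqrt(2) + sqrt(26))/4) - c^3/3 - sqrt(2)*c^2/6 - 11*c/9


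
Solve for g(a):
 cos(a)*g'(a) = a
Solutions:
 g(a) = C1 + Integral(a/cos(a), a)


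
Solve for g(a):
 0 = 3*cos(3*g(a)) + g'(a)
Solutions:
 g(a) = -asin((C1 + exp(18*a))/(C1 - exp(18*a)))/3 + pi/3
 g(a) = asin((C1 + exp(18*a))/(C1 - exp(18*a)))/3


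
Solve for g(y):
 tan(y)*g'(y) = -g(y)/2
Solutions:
 g(y) = C1/sqrt(sin(y))


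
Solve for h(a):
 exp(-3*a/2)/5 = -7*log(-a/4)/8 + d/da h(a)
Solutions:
 h(a) = C1 + 7*a*log(-a)/8 + 7*a*(-2*log(2) - 1)/8 - 2*exp(-3*a/2)/15


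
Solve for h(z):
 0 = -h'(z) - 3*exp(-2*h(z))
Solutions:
 h(z) = log(-sqrt(C1 - 6*z))
 h(z) = log(C1 - 6*z)/2


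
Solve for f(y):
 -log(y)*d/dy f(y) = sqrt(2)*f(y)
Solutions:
 f(y) = C1*exp(-sqrt(2)*li(y))


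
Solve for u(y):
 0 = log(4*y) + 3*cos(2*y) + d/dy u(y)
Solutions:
 u(y) = C1 - y*log(y) - 2*y*log(2) + y - 3*sin(2*y)/2


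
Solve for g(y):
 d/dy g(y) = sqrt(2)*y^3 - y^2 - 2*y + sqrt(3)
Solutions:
 g(y) = C1 + sqrt(2)*y^4/4 - y^3/3 - y^2 + sqrt(3)*y


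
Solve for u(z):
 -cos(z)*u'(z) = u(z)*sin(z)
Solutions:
 u(z) = C1*cos(z)


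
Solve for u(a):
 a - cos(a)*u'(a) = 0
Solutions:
 u(a) = C1 + Integral(a/cos(a), a)


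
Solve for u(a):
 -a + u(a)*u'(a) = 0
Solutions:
 u(a) = -sqrt(C1 + a^2)
 u(a) = sqrt(C1 + a^2)


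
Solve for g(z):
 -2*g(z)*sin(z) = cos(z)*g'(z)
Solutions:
 g(z) = C1*cos(z)^2


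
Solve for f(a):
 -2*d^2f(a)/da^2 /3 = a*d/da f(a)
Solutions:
 f(a) = C1 + C2*erf(sqrt(3)*a/2)


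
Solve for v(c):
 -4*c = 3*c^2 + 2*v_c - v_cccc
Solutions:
 v(c) = C1 + C4*exp(2^(1/3)*c) - c^3/2 - c^2 + (C2*sin(2^(1/3)*sqrt(3)*c/2) + C3*cos(2^(1/3)*sqrt(3)*c/2))*exp(-2^(1/3)*c/2)


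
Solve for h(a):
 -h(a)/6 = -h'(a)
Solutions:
 h(a) = C1*exp(a/6)


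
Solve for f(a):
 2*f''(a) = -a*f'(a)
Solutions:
 f(a) = C1 + C2*erf(a/2)


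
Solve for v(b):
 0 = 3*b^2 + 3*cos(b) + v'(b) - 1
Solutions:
 v(b) = C1 - b^3 + b - 3*sin(b)


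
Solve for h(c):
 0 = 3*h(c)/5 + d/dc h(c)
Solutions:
 h(c) = C1*exp(-3*c/5)


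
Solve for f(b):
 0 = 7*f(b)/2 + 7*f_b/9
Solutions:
 f(b) = C1*exp(-9*b/2)


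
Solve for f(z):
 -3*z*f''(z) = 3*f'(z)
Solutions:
 f(z) = C1 + C2*log(z)


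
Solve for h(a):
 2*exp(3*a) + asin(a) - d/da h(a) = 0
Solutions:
 h(a) = C1 + a*asin(a) + sqrt(1 - a^2) + 2*exp(3*a)/3


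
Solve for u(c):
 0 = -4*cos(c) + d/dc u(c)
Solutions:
 u(c) = C1 + 4*sin(c)


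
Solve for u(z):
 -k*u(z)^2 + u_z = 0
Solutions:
 u(z) = -1/(C1 + k*z)


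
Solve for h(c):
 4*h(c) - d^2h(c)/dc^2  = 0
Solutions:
 h(c) = C1*exp(-2*c) + C2*exp(2*c)


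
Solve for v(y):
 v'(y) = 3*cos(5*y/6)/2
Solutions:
 v(y) = C1 + 9*sin(5*y/6)/5


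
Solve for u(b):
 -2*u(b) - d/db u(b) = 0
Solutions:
 u(b) = C1*exp(-2*b)


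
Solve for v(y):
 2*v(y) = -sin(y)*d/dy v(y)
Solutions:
 v(y) = C1*(cos(y) + 1)/(cos(y) - 1)


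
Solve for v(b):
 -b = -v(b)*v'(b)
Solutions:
 v(b) = -sqrt(C1 + b^2)
 v(b) = sqrt(C1 + b^2)


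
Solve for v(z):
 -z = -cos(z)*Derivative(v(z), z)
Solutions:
 v(z) = C1 + Integral(z/cos(z), z)


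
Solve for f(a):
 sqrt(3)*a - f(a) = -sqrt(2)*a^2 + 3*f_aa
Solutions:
 f(a) = C1*sin(sqrt(3)*a/3) + C2*cos(sqrt(3)*a/3) + sqrt(2)*a^2 + sqrt(3)*a - 6*sqrt(2)


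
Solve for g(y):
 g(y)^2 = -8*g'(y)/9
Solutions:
 g(y) = 8/(C1 + 9*y)


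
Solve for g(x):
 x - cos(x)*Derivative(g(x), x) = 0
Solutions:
 g(x) = C1 + Integral(x/cos(x), x)


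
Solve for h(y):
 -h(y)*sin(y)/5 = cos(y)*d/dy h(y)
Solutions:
 h(y) = C1*cos(y)^(1/5)


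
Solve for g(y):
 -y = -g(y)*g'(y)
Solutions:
 g(y) = -sqrt(C1 + y^2)
 g(y) = sqrt(C1 + y^2)


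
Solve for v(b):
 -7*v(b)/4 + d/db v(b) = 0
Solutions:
 v(b) = C1*exp(7*b/4)


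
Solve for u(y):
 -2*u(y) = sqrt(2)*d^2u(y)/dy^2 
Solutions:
 u(y) = C1*sin(2^(1/4)*y) + C2*cos(2^(1/4)*y)


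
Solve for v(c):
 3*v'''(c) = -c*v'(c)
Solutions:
 v(c) = C1 + Integral(C2*airyai(-3^(2/3)*c/3) + C3*airybi(-3^(2/3)*c/3), c)


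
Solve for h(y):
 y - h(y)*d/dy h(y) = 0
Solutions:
 h(y) = -sqrt(C1 + y^2)
 h(y) = sqrt(C1 + y^2)


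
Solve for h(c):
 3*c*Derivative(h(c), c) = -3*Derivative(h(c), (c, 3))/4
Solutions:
 h(c) = C1 + Integral(C2*airyai(-2^(2/3)*c) + C3*airybi(-2^(2/3)*c), c)


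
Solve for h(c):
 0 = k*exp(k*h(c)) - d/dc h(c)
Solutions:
 h(c) = Piecewise((log(-1/(C1*k + c*k^2))/k, Ne(k, 0)), (nan, True))
 h(c) = Piecewise((C1 + c*k, Eq(k, 0)), (nan, True))


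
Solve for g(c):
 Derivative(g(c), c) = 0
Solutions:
 g(c) = C1


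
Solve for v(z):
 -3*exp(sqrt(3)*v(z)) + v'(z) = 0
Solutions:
 v(z) = sqrt(3)*(2*log(-1/(C1 + 3*z)) - log(3))/6


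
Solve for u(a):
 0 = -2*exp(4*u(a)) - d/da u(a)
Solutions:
 u(a) = log(-I*(1/(C1 + 8*a))^(1/4))
 u(a) = log(I*(1/(C1 + 8*a))^(1/4))
 u(a) = log(-(1/(C1 + 8*a))^(1/4))
 u(a) = log(1/(C1 + 8*a))/4
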